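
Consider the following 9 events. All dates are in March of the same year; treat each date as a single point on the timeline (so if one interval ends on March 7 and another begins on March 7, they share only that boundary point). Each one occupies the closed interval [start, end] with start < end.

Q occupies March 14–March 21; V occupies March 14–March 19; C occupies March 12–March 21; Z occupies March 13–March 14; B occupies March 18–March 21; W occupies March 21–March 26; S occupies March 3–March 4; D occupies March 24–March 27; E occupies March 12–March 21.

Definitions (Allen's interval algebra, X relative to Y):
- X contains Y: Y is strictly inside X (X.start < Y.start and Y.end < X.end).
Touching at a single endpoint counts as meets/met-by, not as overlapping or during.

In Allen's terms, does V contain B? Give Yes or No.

No

V = [March 14, March 19], B = [March 18, March 21].
Actual relation of V to B: overlaps.
Asked whether 'contains' holds → No.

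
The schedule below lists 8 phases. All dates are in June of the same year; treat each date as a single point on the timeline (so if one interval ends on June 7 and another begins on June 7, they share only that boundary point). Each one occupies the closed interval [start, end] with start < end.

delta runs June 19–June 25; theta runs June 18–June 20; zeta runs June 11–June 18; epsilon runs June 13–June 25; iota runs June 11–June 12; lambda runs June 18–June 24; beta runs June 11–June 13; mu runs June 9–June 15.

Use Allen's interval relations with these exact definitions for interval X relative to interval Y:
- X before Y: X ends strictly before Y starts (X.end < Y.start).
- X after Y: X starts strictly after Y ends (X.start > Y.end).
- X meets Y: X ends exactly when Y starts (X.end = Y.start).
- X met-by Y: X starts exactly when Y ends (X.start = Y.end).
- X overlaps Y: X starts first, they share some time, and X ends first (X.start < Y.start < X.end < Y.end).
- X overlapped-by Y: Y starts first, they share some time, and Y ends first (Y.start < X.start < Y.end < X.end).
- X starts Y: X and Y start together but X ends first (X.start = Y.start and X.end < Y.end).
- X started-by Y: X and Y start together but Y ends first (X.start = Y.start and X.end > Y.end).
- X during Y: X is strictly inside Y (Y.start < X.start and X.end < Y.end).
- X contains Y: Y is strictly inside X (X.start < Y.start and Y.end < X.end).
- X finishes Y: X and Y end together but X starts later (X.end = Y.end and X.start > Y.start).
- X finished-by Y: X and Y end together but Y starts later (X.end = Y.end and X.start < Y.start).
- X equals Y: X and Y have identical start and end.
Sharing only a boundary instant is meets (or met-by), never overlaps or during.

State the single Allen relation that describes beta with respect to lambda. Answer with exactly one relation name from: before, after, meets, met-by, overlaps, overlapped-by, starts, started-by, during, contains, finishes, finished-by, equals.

beta = [June 11, June 13]; lambda = [June 18, June 24].
Compare endpoints: beta.start < lambda.start, beta.start < lambda.end, beta.end < lambda.start, beta.end < lambda.end.
That pattern is 'before'.

before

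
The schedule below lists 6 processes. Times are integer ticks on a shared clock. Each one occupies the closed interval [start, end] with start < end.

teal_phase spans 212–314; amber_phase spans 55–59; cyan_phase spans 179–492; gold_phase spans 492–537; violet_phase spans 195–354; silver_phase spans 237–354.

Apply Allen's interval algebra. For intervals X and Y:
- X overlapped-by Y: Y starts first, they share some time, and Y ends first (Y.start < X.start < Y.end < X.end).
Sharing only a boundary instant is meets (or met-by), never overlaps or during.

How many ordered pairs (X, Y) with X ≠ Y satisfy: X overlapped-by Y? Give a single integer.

1

Checking all 30 ordered pairs for relation 'overlapped-by'; matching pairs in alphabetical order:
(silver_phase, teal_phase): silver_phase overlapped-by teal_phase ✓
Count: 1.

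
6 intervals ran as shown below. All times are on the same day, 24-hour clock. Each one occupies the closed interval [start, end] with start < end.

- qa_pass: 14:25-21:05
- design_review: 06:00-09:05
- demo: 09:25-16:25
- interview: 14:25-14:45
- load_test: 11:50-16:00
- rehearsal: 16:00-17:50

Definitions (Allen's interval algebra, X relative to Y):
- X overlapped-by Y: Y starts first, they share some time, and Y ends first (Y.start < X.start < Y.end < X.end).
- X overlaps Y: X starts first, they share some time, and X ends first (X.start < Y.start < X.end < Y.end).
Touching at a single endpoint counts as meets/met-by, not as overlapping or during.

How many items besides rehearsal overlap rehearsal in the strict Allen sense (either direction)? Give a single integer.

1

Target rehearsal = [16:00, 17:50].
demo [09:25, 16:25] → overlaps → counts.
design_review [06:00, 09:05] → before → no.
interview [14:25, 14:45] → before → no.
load_test [11:50, 16:00] → meets → no.
qa_pass [14:25, 21:05] → contains → no.
Total: 1.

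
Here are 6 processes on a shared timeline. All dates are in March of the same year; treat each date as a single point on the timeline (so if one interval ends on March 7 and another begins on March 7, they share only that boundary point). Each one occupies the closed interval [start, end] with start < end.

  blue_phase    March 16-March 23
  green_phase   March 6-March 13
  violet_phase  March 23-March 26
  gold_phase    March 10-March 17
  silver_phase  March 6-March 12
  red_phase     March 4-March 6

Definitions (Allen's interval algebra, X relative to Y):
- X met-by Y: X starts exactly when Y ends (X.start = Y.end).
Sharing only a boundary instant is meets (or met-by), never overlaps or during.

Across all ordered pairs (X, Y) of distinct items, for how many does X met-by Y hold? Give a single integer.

Checking all 30 ordered pairs for relation 'met-by'; matching pairs in alphabetical order:
(green_phase, red_phase): green_phase met-by red_phase ✓
(silver_phase, red_phase): silver_phase met-by red_phase ✓
(violet_phase, blue_phase): violet_phase met-by blue_phase ✓
Count: 3.

3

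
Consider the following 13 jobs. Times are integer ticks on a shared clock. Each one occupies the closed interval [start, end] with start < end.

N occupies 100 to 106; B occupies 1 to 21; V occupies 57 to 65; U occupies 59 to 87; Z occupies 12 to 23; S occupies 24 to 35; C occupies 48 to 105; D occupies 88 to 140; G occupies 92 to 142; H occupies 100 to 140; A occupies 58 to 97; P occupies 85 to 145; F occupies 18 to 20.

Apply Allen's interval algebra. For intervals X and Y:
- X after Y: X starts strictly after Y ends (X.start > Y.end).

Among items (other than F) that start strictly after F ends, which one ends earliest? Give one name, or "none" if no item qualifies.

S

Target F = [18, 20].
A [58, 97] → after → candidate.
B [1, 21] → contains → excluded.
C [48, 105] → after → candidate.
D [88, 140] → after → candidate.
G [92, 142] → after → candidate.
H [100, 140] → after → candidate.
N [100, 106] → after → candidate.
P [85, 145] → after → candidate.
S [24, 35] → after → candidate.
U [59, 87] → after → candidate.
V [57, 65] → after → candidate.
Z [12, 23] → contains → excluded.
Among candidates, earliest end is 35 → S.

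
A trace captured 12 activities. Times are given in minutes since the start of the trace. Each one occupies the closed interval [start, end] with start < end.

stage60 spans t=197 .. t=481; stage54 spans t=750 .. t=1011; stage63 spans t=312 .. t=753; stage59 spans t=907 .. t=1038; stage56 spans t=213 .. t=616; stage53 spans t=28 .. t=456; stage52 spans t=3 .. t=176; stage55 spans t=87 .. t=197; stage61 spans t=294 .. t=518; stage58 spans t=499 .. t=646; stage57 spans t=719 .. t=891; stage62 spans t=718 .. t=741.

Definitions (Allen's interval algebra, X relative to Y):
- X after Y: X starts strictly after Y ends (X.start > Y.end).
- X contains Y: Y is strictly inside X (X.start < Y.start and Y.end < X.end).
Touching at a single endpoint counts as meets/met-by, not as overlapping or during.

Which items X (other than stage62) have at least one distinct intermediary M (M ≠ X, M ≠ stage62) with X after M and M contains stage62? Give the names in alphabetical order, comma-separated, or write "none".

stage59

Target stage62 = [t=718, t=741].
Intermediaries M with M contains stage62: stage63.
Via stage63 — items with X after stage63: stage59.
Union: stage59.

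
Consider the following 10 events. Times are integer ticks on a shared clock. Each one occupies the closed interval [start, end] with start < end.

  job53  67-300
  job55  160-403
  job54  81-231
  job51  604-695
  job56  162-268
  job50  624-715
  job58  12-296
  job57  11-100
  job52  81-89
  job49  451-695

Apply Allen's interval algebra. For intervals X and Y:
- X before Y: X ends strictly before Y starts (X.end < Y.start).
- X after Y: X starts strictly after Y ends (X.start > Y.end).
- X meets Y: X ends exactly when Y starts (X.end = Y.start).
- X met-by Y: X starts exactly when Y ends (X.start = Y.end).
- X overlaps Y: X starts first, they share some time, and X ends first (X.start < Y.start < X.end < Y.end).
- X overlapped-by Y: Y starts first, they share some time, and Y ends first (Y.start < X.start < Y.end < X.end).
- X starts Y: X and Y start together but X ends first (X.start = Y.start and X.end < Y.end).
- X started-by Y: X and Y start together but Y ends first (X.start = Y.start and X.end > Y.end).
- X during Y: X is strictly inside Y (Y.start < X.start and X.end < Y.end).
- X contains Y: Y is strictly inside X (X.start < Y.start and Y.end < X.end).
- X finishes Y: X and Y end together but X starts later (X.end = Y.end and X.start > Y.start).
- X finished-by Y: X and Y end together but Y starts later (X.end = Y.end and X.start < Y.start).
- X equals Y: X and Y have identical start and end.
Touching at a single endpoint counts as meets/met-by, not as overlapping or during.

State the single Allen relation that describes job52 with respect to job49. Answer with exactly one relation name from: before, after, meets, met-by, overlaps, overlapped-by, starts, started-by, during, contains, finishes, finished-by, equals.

before

job52 = [81, 89]; job49 = [451, 695].
Compare endpoints: job52.start < job49.start, job52.start < job49.end, job52.end < job49.start, job52.end < job49.end.
That pattern is 'before'.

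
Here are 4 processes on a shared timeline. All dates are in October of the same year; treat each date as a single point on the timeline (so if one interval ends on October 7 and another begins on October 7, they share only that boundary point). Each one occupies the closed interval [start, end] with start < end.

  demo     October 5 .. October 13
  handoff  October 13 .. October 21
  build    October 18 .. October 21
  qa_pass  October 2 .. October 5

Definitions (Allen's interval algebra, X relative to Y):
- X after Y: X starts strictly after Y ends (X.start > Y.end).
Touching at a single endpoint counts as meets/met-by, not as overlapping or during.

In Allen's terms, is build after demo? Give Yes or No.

build = [October 18, October 21], demo = [October 5, October 13].
Actual relation of build to demo: after.
Asked whether 'after' holds → Yes.

Yes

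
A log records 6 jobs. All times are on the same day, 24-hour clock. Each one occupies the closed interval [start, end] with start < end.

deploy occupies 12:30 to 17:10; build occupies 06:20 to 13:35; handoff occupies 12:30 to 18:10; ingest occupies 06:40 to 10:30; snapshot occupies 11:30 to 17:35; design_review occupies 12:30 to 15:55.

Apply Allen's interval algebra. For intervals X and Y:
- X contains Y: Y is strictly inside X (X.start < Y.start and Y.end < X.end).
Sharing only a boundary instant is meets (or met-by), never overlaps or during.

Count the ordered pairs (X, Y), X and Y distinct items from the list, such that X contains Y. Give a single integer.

3

Checking all 30 ordered pairs for relation 'contains'; matching pairs in alphabetical order:
(build, ingest): build contains ingest ✓
(snapshot, deploy): snapshot contains deploy ✓
(snapshot, design_review): snapshot contains design_review ✓
Count: 3.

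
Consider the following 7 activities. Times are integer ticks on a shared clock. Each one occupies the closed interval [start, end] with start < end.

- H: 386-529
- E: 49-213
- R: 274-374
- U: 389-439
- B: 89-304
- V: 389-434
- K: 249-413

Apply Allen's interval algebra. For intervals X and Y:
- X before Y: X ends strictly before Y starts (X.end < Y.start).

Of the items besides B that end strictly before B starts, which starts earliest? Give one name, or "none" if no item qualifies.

Target B = [89, 304].
E [49, 213] → overlaps → excluded.
H [386, 529] → after → excluded.
K [249, 413] → overlapped-by → excluded.
R [274, 374] → overlapped-by → excluded.
U [389, 439] → after → excluded.
V [389, 434] → after → excluded.
No candidates → none.

none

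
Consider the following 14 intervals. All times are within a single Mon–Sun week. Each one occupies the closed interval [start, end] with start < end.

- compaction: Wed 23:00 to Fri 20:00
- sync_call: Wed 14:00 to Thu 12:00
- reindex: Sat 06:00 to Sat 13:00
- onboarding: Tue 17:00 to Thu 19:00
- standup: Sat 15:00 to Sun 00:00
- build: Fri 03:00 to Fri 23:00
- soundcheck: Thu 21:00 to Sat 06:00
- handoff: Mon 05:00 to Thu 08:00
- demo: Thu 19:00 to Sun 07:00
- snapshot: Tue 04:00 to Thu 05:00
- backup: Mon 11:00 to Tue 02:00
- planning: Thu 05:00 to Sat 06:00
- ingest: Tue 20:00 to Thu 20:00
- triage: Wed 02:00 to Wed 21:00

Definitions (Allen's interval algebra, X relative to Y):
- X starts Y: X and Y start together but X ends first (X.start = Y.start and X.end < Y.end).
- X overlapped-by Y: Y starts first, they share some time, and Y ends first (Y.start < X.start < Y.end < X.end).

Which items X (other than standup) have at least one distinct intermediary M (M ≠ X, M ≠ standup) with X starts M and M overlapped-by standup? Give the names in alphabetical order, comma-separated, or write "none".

none

Target standup = [Sat 15:00, Sun 00:00].
Intermediaries M with M overlapped-by standup: none.
Union: none.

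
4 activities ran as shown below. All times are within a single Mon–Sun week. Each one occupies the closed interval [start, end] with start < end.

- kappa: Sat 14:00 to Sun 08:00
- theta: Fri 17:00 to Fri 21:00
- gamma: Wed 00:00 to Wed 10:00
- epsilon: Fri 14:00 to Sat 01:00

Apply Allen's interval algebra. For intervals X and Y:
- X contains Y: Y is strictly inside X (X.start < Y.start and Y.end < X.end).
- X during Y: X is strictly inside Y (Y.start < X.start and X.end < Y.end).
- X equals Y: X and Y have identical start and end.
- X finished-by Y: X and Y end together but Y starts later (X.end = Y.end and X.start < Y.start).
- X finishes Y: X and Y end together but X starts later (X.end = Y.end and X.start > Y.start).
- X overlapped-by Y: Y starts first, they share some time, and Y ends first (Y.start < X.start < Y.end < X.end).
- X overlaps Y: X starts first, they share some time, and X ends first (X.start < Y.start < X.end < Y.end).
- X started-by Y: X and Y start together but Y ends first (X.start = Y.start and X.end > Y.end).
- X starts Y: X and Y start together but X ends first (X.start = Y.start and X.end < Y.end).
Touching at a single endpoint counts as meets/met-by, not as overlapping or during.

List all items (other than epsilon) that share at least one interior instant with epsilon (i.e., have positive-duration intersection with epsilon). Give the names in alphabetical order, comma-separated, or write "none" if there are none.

theta

Target epsilon = [Fri 14:00, Sat 01:00].
gamma [Wed 00:00, Wed 10:00] → before → no.
kappa [Sat 14:00, Sun 08:00] → after → no.
theta [Fri 17:00, Fri 21:00] → during → yes.
Result: theta.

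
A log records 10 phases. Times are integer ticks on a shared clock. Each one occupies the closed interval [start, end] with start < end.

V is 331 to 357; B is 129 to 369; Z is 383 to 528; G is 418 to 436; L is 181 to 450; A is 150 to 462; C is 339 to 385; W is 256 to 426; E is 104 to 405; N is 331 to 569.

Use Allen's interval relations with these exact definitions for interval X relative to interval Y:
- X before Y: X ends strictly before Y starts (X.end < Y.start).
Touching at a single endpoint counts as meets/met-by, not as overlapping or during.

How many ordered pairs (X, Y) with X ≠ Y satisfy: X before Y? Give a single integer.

6

Checking all 90 ordered pairs for relation 'before'; matching pairs in alphabetical order:
(B, G): B before G ✓
(B, Z): B before Z ✓
(C, G): C before G ✓
(E, G): E before G ✓
(V, G): V before G ✓
(V, Z): V before Z ✓
Count: 6.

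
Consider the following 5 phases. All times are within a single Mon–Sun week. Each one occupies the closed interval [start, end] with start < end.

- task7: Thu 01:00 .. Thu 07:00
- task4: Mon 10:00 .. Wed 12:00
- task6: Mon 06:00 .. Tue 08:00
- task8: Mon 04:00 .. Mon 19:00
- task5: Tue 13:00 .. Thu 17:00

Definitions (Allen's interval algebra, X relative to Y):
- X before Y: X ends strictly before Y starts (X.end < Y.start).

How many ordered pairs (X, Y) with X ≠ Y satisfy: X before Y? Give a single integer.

Checking all 20 ordered pairs for relation 'before'; matching pairs in alphabetical order:
(task4, task7): task4 before task7 ✓
(task6, task5): task6 before task5 ✓
(task6, task7): task6 before task7 ✓
(task8, task5): task8 before task5 ✓
(task8, task7): task8 before task7 ✓
Count: 5.

5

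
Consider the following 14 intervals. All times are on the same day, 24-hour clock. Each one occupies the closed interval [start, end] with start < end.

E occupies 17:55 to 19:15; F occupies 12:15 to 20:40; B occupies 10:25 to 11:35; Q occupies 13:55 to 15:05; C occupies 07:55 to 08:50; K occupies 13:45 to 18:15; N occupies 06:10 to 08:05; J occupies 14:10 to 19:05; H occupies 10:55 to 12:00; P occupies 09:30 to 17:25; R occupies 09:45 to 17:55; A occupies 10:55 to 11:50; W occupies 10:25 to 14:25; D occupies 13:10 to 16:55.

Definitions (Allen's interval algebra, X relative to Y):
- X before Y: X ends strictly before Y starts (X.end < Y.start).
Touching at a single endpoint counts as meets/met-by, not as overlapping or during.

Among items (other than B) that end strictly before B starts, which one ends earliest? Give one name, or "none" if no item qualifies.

N

Target B = [10:25, 11:35].
A [10:55, 11:50] → overlapped-by → excluded.
C [07:55, 08:50] → before → candidate.
D [13:10, 16:55] → after → excluded.
E [17:55, 19:15] → after → excluded.
F [12:15, 20:40] → after → excluded.
H [10:55, 12:00] → overlapped-by → excluded.
J [14:10, 19:05] → after → excluded.
K [13:45, 18:15] → after → excluded.
N [06:10, 08:05] → before → candidate.
P [09:30, 17:25] → contains → excluded.
Q [13:55, 15:05] → after → excluded.
R [09:45, 17:55] → contains → excluded.
W [10:25, 14:25] → started-by → excluded.
Among candidates, earliest end is 08:05 → N.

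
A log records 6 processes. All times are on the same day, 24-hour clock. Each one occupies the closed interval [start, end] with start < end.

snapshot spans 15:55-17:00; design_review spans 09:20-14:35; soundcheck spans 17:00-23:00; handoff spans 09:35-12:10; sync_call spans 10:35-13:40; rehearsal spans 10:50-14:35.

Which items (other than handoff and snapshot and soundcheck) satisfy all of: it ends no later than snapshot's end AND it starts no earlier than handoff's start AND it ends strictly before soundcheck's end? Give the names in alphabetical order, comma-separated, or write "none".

Conditions: its end is no later than snapshot's end (X.end <= 17:00) AND its start is no earlier than handoff's start (X.start >= 09:35) AND its end is strictly before soundcheck's end (X.end < 23:00).
design_review: end 14:35 <= 17:00? ✓; start 09:20 >= 09:35? ✗; end 14:35 < 23:00? ✓ → no.
rehearsal: end 14:35 <= 17:00? ✓; start 10:50 >= 09:35? ✓; end 14:35 < 23:00? ✓ → yes.
sync_call: end 13:40 <= 17:00? ✓; start 10:35 >= 09:35? ✓; end 13:40 < 23:00? ✓ → yes.
Result: rehearsal, sync_call.

rehearsal, sync_call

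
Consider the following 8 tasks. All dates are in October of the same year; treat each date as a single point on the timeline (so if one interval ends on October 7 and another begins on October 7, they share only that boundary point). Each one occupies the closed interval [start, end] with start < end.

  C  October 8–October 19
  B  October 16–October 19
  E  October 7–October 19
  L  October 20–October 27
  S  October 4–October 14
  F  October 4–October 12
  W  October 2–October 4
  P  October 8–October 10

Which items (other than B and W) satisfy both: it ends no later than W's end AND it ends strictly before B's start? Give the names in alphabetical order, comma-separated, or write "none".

none

Conditions: its end is no later than W's end (X.end <= October 4) AND its end is strictly before B's start (X.end < October 16).
C: end October 19 <= October 4? ✗; end October 19 < October 16? ✗ → no.
E: end October 19 <= October 4? ✗; end October 19 < October 16? ✗ → no.
F: end October 12 <= October 4? ✗; end October 12 < October 16? ✓ → no.
L: end October 27 <= October 4? ✗; end October 27 < October 16? ✗ → no.
P: end October 10 <= October 4? ✗; end October 10 < October 16? ✓ → no.
S: end October 14 <= October 4? ✗; end October 14 < October 16? ✓ → no.
Result: none.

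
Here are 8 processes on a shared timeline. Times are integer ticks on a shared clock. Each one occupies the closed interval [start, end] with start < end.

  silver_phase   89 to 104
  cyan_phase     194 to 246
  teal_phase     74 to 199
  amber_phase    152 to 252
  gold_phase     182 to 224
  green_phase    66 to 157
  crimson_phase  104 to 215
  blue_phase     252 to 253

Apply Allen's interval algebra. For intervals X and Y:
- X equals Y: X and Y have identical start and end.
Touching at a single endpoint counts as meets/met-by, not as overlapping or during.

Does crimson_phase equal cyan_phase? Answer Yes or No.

No

crimson_phase = [104, 215], cyan_phase = [194, 246].
Actual relation of crimson_phase to cyan_phase: overlaps.
Asked whether 'equals' holds → No.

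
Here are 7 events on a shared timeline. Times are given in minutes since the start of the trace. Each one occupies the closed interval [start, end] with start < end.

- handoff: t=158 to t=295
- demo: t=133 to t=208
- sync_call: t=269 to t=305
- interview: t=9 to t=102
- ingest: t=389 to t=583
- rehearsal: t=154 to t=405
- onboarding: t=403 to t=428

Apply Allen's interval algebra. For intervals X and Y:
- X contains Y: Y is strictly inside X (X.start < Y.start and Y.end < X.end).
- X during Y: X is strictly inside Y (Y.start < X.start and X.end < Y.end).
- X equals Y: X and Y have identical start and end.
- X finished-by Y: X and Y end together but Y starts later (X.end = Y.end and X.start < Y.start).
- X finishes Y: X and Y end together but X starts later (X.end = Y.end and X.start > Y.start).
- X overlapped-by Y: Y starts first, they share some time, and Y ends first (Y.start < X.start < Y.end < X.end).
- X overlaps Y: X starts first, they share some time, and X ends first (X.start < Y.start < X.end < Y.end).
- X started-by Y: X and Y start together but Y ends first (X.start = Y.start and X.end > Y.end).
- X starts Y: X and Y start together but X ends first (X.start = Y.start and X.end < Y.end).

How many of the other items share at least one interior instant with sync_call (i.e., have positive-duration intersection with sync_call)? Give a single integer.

2

Target sync_call = [t=269, t=305].
demo [t=133, t=208] → before → no.
handoff [t=158, t=295] → overlaps → counts.
ingest [t=389, t=583] → after → no.
interview [t=9, t=102] → before → no.
onboarding [t=403, t=428] → after → no.
rehearsal [t=154, t=405] → contains → counts.
Total: 2.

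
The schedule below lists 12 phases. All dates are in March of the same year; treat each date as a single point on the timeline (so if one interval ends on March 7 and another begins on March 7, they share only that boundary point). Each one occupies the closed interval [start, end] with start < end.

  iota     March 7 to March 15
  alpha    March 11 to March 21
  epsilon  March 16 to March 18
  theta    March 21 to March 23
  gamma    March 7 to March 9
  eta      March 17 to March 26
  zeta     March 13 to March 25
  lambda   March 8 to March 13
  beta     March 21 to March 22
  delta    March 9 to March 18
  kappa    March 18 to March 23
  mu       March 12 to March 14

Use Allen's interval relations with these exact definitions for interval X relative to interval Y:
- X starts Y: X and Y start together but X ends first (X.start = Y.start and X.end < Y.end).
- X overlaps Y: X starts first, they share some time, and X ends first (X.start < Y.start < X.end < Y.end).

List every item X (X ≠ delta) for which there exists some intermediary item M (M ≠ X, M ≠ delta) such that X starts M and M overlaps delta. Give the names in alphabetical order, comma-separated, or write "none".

Target delta = [March 9, March 18].
Intermediaries M with M overlaps delta: iota, lambda.
Via iota — items with X starts iota: gamma.
Via lambda — items with X starts lambda: none.
Union: gamma.

gamma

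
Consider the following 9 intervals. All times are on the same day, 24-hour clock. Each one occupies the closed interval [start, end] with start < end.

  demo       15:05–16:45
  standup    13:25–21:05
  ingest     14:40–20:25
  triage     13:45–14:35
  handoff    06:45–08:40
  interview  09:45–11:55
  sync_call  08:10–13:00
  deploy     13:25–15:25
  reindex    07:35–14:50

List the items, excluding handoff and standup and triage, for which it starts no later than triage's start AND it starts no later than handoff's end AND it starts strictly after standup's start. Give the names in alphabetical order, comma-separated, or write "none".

Conditions: its start is no later than triage's start (X.start <= 13:45) AND its start is no later than handoff's end (X.start <= 08:40) AND its start is strictly after standup's start (X.start > 13:25).
demo: start 15:05 <= 13:45? ✗; start 15:05 <= 08:40? ✗; start 15:05 > 13:25? ✓ → no.
deploy: start 13:25 <= 13:45? ✓; start 13:25 <= 08:40? ✗; start 13:25 > 13:25? ✗ → no.
ingest: start 14:40 <= 13:45? ✗; start 14:40 <= 08:40? ✗; start 14:40 > 13:25? ✓ → no.
interview: start 09:45 <= 13:45? ✓; start 09:45 <= 08:40? ✗; start 09:45 > 13:25? ✗ → no.
reindex: start 07:35 <= 13:45? ✓; start 07:35 <= 08:40? ✓; start 07:35 > 13:25? ✗ → no.
sync_call: start 08:10 <= 13:45? ✓; start 08:10 <= 08:40? ✓; start 08:10 > 13:25? ✗ → no.
Result: none.

none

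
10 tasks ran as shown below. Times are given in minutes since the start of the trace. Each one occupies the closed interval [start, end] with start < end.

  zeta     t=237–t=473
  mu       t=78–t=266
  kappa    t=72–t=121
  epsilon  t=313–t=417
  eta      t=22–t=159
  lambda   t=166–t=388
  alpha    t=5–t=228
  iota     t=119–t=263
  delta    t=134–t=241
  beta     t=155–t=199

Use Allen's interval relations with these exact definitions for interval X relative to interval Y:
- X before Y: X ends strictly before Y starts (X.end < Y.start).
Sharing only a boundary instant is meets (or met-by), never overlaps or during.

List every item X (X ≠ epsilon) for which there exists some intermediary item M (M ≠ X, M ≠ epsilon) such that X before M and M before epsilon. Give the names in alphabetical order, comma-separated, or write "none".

Target epsilon = [t=313, t=417].
Intermediaries M with M before epsilon: alpha, beta, delta, eta, iota, kappa, mu.
Via alpha — items with X before alpha: none.
Via beta — items with X before beta: kappa.
Via delta — items with X before delta: kappa.
Via eta — items with X before eta: none.
Via iota — items with X before iota: none.
Via kappa — items with X before kappa: none.
Via mu — items with X before mu: none.
Union: kappa.

kappa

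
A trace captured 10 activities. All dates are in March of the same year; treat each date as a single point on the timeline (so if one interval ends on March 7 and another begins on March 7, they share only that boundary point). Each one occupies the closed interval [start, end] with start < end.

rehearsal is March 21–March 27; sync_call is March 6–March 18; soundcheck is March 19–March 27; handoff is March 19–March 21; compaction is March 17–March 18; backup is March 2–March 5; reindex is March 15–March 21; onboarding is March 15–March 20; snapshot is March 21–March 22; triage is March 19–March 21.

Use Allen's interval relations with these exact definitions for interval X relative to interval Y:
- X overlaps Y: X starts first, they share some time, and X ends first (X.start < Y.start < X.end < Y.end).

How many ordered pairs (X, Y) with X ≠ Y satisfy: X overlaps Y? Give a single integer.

Checking all 90 ordered pairs for relation 'overlaps'; matching pairs in alphabetical order:
(onboarding, handoff): onboarding overlaps handoff ✓
(onboarding, soundcheck): onboarding overlaps soundcheck ✓
(onboarding, triage): onboarding overlaps triage ✓
(reindex, soundcheck): reindex overlaps soundcheck ✓
(sync_call, onboarding): sync_call overlaps onboarding ✓
(sync_call, reindex): sync_call overlaps reindex ✓
Count: 6.

6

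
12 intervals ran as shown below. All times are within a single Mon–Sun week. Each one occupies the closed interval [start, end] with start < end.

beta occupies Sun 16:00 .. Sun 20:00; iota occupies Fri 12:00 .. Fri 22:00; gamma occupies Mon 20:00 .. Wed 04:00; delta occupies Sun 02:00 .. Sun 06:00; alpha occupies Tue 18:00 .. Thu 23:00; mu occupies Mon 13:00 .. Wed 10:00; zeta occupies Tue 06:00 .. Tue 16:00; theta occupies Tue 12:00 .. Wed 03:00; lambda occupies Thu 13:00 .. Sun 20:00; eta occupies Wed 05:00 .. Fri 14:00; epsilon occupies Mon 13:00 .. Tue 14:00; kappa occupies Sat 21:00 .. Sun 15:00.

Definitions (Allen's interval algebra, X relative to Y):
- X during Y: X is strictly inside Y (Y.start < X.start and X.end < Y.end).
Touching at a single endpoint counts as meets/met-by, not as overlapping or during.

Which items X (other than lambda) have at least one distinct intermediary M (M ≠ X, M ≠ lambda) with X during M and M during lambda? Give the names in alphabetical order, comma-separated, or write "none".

delta

Target lambda = [Thu 13:00, Sun 20:00].
Intermediaries M with M during lambda: delta, iota, kappa.
Via delta — items with X during delta: none.
Via iota — items with X during iota: none.
Via kappa — items with X during kappa: delta.
Union: delta.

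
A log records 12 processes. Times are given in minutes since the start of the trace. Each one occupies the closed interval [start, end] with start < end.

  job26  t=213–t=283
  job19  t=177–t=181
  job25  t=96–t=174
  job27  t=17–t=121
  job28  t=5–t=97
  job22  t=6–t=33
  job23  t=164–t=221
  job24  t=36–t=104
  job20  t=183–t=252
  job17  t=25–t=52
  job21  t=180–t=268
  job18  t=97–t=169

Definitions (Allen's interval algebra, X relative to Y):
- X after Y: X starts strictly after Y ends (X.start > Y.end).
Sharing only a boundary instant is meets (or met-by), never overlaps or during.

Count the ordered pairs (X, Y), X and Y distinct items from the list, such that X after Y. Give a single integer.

40

Checking all 132 ordered pairs for relation 'after'; matching pairs in alphabetical order:
(job18, job17): job18 after job17 ✓
(job18, job22): job18 after job22 ✓
(job19, job17): job19 after job17 ✓
(job19, job18): job19 after job18 ✓
(job19, job22): job19 after job22 ✓
(job19, job24): job19 after job24 ✓
(job19, job25): job19 after job25 ✓
(job19, job27): job19 after job27 ✓
(job19, job28): job19 after job28 ✓
(job20, job17): job20 after job17 ✓
(job20, job18): job20 after job18 ✓
(job20, job19): job20 after job19 ✓
(job20, job22): job20 after job22 ✓
(job20, job24): job20 after job24 ✓
(job20, job25): job20 after job25 ✓
(job20, job27): job20 after job27 ✓
(job20, job28): job20 after job28 ✓
(job21, job17): job21 after job17 ✓
(job21, job18): job21 after job18 ✓
(job21, job22): job21 after job22 ✓
(job21, job24): job21 after job24 ✓
(job21, job25): job21 after job25 ✓
(job21, job27): job21 after job27 ✓
(job21, job28): job21 after job28 ✓
... plus 16 further pairs not listed.
Count: 40.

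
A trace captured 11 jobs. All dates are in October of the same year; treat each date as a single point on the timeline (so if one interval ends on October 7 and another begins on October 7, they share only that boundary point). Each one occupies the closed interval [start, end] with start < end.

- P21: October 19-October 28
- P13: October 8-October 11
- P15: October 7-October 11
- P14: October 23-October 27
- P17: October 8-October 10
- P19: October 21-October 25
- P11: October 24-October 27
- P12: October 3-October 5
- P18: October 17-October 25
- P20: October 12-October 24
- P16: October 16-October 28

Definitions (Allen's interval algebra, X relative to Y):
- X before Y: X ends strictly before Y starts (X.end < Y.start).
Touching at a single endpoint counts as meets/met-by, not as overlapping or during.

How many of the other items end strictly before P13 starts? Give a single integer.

Target P13 = [October 8, October 11].
P11 [October 24, October 27] → after → no.
P12 [October 3, October 5] → before → counts.
P14 [October 23, October 27] → after → no.
P15 [October 7, October 11] → finished-by → no.
P16 [October 16, October 28] → after → no.
P17 [October 8, October 10] → starts → no.
P18 [October 17, October 25] → after → no.
P19 [October 21, October 25] → after → no.
P20 [October 12, October 24] → after → no.
P21 [October 19, October 28] → after → no.
Total: 1.

1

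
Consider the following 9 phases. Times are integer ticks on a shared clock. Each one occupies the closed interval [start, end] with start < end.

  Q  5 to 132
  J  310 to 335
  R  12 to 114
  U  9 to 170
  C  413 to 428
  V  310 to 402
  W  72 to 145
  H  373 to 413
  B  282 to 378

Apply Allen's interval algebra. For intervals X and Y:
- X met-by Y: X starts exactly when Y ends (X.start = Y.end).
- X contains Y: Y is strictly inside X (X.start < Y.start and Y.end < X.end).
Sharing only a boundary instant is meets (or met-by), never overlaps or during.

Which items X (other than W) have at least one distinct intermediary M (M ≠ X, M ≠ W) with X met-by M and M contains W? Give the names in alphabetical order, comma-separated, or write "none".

Target W = [72, 145].
Intermediaries M with M contains W: U.
Via U — items with X met-by U: none.
Union: none.

none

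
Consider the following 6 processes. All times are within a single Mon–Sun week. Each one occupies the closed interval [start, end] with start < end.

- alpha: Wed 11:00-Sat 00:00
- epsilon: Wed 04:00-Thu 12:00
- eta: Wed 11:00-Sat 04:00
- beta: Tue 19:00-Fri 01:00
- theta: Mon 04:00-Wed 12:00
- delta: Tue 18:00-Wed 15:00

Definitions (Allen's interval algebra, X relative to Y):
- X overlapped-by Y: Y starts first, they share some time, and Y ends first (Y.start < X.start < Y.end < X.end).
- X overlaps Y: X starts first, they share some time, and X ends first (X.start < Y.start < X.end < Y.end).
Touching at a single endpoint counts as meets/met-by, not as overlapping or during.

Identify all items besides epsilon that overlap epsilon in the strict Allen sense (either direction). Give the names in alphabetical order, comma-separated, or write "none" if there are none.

alpha, delta, eta, theta

Target epsilon = [Wed 04:00, Thu 12:00].
alpha [Wed 11:00, Sat 00:00] → overlapped-by → yes.
beta [Tue 19:00, Fri 01:00] → contains → no.
delta [Tue 18:00, Wed 15:00] → overlaps → yes.
eta [Wed 11:00, Sat 04:00] → overlapped-by → yes.
theta [Mon 04:00, Wed 12:00] → overlaps → yes.
Result: alpha, delta, eta, theta.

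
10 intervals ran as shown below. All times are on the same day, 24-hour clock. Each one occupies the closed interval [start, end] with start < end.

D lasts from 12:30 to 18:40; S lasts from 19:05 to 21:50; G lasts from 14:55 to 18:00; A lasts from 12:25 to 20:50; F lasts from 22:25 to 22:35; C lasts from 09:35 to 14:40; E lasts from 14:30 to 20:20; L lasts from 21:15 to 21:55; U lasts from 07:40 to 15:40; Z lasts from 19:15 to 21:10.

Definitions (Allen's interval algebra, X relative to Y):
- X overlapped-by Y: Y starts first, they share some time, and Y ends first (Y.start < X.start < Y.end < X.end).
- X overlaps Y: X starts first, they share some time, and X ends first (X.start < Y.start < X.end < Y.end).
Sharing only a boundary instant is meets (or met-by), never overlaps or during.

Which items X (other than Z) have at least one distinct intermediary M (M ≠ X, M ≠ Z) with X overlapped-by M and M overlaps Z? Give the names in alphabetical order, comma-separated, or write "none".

S

Target Z = [19:15, 21:10].
Intermediaries M with M overlaps Z: A, E.
Via A — items with X overlapped-by A: S.
Via E — items with X overlapped-by E: S.
Union: S.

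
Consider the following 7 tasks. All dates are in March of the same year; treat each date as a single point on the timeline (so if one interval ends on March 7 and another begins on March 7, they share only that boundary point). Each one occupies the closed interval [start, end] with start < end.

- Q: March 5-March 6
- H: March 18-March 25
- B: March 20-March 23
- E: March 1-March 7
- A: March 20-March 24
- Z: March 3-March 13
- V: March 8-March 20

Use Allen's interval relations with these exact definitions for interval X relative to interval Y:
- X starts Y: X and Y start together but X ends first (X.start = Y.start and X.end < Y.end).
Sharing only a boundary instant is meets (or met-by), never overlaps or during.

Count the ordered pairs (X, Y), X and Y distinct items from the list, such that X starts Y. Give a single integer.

1

Checking all 42 ordered pairs for relation 'starts'; matching pairs in alphabetical order:
(B, A): B starts A ✓
Count: 1.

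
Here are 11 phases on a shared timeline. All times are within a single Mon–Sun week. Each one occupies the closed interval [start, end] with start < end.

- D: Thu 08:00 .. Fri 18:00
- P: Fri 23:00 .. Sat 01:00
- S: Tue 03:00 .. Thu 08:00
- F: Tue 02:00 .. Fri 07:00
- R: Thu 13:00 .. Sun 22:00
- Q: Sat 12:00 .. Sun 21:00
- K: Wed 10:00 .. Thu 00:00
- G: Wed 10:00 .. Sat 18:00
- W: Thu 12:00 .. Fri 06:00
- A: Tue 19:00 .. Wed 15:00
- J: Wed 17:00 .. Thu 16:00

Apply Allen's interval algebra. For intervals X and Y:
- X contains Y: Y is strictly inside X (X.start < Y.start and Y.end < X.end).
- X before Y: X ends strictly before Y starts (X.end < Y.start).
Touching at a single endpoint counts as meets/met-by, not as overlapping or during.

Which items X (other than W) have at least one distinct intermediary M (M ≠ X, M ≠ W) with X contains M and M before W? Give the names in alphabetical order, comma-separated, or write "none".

Target W = [Thu 12:00, Fri 06:00].
Intermediaries M with M before W: A, K, S.
Via A — items with X contains A: F, S.
Via K — items with X contains K: F, S.
Via S — items with X contains S: F.
Union: F, S.

F, S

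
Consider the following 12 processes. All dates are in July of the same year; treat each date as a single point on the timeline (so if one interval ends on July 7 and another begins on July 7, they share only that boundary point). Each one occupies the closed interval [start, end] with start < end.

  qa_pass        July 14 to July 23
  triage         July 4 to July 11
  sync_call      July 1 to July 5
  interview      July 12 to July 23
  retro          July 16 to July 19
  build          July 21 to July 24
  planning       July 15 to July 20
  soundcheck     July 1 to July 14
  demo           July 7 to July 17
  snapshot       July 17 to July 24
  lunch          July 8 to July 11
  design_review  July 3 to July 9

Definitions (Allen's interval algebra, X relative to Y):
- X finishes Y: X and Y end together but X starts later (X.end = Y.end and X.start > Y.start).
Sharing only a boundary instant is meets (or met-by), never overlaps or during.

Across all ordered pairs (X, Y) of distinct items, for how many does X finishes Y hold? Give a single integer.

3

Checking all 132 ordered pairs for relation 'finishes'; matching pairs in alphabetical order:
(build, snapshot): build finishes snapshot ✓
(lunch, triage): lunch finishes triage ✓
(qa_pass, interview): qa_pass finishes interview ✓
Count: 3.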